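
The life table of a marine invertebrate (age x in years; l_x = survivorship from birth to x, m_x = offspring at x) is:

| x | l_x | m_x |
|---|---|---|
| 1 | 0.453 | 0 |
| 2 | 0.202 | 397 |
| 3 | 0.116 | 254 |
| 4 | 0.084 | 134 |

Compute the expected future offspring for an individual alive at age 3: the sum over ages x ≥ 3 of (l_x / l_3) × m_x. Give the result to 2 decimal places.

351.03

l_3 = 0.116. Conditional survival from age 3 to x is l_x / l_3.
  x=3: (0.116/0.116) × 254 = 254.0000
  x=4: (0.084/0.116) × 134 = 97.0345
Sum = 254.0000 + 97.0345 = 351.0345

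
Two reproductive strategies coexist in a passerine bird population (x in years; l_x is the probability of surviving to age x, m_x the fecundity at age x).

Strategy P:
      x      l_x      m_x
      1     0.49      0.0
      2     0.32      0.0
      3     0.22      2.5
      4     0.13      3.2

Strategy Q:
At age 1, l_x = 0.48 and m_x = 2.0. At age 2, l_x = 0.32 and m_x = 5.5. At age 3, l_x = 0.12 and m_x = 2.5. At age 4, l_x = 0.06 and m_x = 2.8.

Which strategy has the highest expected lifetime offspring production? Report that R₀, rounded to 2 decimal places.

Strategy P: R₀ = 0.49×0.0 + 0.32×0.0 + 0.22×2.5 + 0.13×3.2 = 0.9660
Strategy Q: R₀ = 0.48×2.0 + 0.32×5.5 + 0.12×2.5 + 0.06×2.8 = 3.1880
Highest R₀: strategy Q with 3.1880.

3.19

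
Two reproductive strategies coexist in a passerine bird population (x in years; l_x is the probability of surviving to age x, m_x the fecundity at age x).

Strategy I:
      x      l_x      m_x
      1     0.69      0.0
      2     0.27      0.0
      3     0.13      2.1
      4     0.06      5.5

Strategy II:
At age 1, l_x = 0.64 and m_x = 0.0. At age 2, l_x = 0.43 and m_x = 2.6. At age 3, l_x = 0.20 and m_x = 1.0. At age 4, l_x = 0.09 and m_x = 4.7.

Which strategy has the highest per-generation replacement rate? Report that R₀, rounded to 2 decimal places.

Strategy I: R₀ = 0.69×0.0 + 0.27×0.0 + 0.13×2.1 + 0.06×5.5 = 0.6030
Strategy II: R₀ = 0.64×0.0 + 0.43×2.6 + 0.20×1.0 + 0.09×4.7 = 1.7410
Highest R₀: strategy II with 1.7410.

1.74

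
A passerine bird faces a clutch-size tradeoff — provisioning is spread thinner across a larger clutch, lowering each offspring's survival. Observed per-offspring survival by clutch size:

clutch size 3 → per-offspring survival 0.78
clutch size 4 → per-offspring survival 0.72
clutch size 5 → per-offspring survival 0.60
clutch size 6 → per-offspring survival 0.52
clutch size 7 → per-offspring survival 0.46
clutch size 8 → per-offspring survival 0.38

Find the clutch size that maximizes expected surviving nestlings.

Expected surviving nestlings = c × s(c):
  c=3: 3 × 0.78 = 2.340
  c=4: 4 × 0.72 = 2.880
  c=5: 5 × 0.60 = 3.000
  c=6: 6 × 0.52 = 3.120
  c=7: 7 × 0.46 = 3.220
  c=8: 8 × 0.38 = 3.040
Maximum at c = 7 (3.220 surviving nestlings).

7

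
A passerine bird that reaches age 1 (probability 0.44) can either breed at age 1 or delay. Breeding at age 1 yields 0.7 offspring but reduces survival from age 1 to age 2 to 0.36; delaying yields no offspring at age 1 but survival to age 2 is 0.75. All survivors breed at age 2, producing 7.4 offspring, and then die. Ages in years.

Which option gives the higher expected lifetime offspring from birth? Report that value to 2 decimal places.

2.44

breed at age 1: R₀ = 0.44 × (0.7 + 0.36 × 7.4) = 0.44 × 3.3640 = 1.4802
delay to age 2: R₀ = 0.44 × (0.75 × 7.4) = 0.44 × 5.5500 = 2.4420
Higher: delay to age 2 (2.4420).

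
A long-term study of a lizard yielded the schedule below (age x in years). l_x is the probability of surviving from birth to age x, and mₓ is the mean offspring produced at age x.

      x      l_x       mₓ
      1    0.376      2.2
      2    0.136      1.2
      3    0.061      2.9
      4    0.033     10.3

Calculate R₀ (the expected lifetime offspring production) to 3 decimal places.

1.507

R₀ = Σ l_x mₓ:
  age 1: 0.376 × 2.2 = 0.8272
  age 2: 0.136 × 1.2 = 0.1632
  age 3: 0.061 × 2.9 = 0.1769
  age 4: 0.033 × 10.3 = 0.3399
R₀ = 0.8272 + 0.1632 + 0.1769 + 0.3399 = 1.5072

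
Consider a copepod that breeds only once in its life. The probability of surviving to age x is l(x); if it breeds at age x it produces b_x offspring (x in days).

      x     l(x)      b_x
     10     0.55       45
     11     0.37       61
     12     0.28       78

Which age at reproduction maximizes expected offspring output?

Expected offspring if breeding at age x = l(x) × b_x:
  age 10: 0.55 × 45 = 24.750
  age 11: 0.37 × 61 = 22.570
  age 12: 0.28 × 78 = 21.840
Maximum at age 10 (24.750).

10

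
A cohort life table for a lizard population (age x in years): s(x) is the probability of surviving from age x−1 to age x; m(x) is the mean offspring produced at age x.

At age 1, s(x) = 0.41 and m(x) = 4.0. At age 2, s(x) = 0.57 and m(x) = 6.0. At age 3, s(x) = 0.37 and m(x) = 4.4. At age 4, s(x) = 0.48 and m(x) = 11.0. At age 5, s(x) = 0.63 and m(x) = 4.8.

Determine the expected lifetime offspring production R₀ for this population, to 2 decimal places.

Survivorship from birth: l_x = s_1·s_2·…·s_x.
  l_1 = 0.41000
  l_2 = 0.23370
  l_3 = 0.08647
  l_4 = 0.04151
  l_5 = 0.02615
R₀ = Σ l_x m(x):
  age 1: 0.41000 × 4.0 = 1.6400
  age 2: 0.23370 × 6.0 = 1.4022
  age 3: 0.08647 × 4.4 = 0.3805
  age 4: 0.04151 × 11.0 = 0.4566
  age 5: 0.02615 × 4.8 = 0.1255
R₀ = 1.6400 + 1.4022 + 0.3805 + 0.4566 + 0.1255 = 4.0048

4.00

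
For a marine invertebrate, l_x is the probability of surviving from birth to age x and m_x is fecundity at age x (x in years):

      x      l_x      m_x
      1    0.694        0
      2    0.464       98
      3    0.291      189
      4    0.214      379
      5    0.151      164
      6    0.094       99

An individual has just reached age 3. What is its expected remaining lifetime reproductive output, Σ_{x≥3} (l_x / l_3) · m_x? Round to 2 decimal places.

584.79

l_3 = 0.291. Conditional survival from age 3 to x is l_x / l_3.
  x=3: (0.291/0.291) × 189 = 189.0000
  x=4: (0.214/0.291) × 379 = 278.7148
  x=5: (0.151/0.291) × 164 = 85.0997
  x=6: (0.094/0.291) × 99 = 31.9794
Sum = 189.0000 + 278.7148 + 85.0997 + 31.9794 = 584.7938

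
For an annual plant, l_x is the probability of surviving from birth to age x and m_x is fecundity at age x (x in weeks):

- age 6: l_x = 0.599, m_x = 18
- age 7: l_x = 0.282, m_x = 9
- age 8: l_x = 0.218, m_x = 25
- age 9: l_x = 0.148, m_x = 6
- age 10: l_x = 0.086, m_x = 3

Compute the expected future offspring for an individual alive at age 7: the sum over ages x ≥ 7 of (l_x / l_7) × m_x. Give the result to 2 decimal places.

l_7 = 0.282. Conditional survival from age 7 to x is l_x / l_7.
  x=7: (0.282/0.282) × 9 = 9.0000
  x=8: (0.218/0.282) × 25 = 19.3262
  x=9: (0.148/0.282) × 6 = 3.1489
  x=10: (0.086/0.282) × 3 = 0.9149
Sum = 9.0000 + 19.3262 + 3.1489 + 0.9149 = 32.3901

32.39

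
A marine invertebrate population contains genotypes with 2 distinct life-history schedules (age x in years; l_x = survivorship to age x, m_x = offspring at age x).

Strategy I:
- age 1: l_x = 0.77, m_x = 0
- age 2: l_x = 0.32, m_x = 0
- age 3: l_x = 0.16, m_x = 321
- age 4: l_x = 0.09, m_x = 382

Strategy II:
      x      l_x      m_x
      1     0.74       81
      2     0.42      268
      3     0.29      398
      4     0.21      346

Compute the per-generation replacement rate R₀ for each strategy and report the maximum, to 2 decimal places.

Strategy I: R₀ = 0.77×0 + 0.32×0 + 0.16×321 + 0.09×382 = 85.7400
Strategy II: R₀ = 0.74×81 + 0.42×268 + 0.29×398 + 0.21×346 = 360.5800
Highest R₀: strategy II with 360.5800.

360.58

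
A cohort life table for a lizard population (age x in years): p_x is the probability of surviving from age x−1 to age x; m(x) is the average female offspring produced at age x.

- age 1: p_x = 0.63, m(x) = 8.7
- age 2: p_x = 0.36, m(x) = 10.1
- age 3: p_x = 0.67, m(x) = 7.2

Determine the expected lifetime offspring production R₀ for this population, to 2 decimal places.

Survivorship from birth: l_x = p_1·p_2·…·p_x.
  l_1 = 0.63000
  l_2 = 0.22680
  l_3 = 0.15196
R₀ = Σ l_x m(x):
  age 1: 0.63000 × 8.7 = 5.4810
  age 2: 0.22680 × 10.1 = 2.2907
  age 3: 0.15196 × 7.2 = 1.0941
R₀ = 5.4810 + 2.2907 + 1.0941 = 8.8658

8.87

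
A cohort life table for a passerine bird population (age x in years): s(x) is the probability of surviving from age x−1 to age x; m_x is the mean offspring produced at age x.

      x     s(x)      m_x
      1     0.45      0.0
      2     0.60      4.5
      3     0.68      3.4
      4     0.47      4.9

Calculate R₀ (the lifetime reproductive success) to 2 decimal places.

2.26

Survivorship from birth: l_x = s_1·s_2·…·s_x.
  l_1 = 0.45000
  l_2 = 0.27000
  l_3 = 0.18360
  l_4 = 0.08629
R₀ = Σ l_x m_x:
  age 1: 0.45000 × 0.0 = 0.0000
  age 2: 0.27000 × 4.5 = 1.2150
  age 3: 0.18360 × 3.4 = 0.6242
  age 4: 0.08629 × 4.9 = 0.4228
R₀ = 0.0000 + 1.2150 + 0.6242 + 0.4228 = 2.2621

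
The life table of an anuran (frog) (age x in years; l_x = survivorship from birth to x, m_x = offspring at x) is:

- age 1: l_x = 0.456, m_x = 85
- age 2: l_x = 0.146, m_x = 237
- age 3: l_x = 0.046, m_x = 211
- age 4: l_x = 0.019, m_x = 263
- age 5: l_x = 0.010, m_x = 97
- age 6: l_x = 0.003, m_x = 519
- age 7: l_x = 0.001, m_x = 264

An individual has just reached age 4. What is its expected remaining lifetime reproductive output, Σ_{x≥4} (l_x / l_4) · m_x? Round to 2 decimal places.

409.89

l_4 = 0.019. Conditional survival from age 4 to x is l_x / l_4.
  x=4: (0.019/0.019) × 263 = 263.0000
  x=5: (0.010/0.019) × 97 = 51.0526
  x=6: (0.003/0.019) × 519 = 81.9474
  x=7: (0.001/0.019) × 264 = 13.8947
Sum = 263.0000 + 51.0526 + 81.9474 + 13.8947 = 409.8947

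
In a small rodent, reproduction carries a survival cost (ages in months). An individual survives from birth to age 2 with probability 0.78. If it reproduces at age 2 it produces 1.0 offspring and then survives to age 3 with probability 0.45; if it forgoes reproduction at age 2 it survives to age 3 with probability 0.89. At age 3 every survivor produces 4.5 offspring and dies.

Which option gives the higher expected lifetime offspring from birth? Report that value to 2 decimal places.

breed at age 2: R₀ = 0.78 × (1.0 + 0.45 × 4.5) = 0.78 × 3.0250 = 2.3595
delay to age 3: R₀ = 0.78 × (0.89 × 4.5) = 0.78 × 4.0050 = 3.1239
Higher: delay to age 3 (3.1239).

3.12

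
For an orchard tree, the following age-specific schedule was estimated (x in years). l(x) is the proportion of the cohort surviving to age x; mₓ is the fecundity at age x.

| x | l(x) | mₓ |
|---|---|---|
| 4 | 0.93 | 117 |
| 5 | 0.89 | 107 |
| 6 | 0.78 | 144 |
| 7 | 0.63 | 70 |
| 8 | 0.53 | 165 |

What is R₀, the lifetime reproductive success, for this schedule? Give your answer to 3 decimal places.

447.910

R₀ = Σ l(x) mₓ:
  age 4: 0.93 × 117 = 108.8100
  age 5: 0.89 × 107 = 95.2300
  age 6: 0.78 × 144 = 112.3200
  age 7: 0.63 × 70 = 44.1000
  age 8: 0.53 × 165 = 87.4500
R₀ = 108.8100 + 95.2300 + 112.3200 + 44.1000 + 87.4500 = 447.9100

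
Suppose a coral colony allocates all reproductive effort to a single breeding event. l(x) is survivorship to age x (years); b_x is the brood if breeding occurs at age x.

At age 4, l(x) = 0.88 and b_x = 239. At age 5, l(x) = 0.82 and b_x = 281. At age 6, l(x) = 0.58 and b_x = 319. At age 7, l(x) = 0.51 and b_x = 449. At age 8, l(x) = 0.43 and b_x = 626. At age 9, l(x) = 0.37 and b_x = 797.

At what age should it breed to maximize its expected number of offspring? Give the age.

Expected offspring if breeding at age x = l(x) × b_x:
  age 4: 0.88 × 239 = 210.320
  age 5: 0.82 × 281 = 230.420
  age 6: 0.58 × 319 = 185.020
  age 7: 0.51 × 449 = 228.990
  age 8: 0.43 × 626 = 269.180
  age 9: 0.37 × 797 = 294.890
Maximum at age 9 (294.890).

9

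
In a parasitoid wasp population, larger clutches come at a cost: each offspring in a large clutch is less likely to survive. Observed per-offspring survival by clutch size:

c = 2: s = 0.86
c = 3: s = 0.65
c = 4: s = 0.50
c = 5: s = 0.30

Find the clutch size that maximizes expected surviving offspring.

Expected surviving offspring = c × s(c):
  c=2: 2 × 0.86 = 1.720
  c=3: 3 × 0.65 = 1.950
  c=4: 4 × 0.50 = 2.000
  c=5: 5 × 0.30 = 1.500
Maximum at c = 4 (2.000 surviving offspring).

4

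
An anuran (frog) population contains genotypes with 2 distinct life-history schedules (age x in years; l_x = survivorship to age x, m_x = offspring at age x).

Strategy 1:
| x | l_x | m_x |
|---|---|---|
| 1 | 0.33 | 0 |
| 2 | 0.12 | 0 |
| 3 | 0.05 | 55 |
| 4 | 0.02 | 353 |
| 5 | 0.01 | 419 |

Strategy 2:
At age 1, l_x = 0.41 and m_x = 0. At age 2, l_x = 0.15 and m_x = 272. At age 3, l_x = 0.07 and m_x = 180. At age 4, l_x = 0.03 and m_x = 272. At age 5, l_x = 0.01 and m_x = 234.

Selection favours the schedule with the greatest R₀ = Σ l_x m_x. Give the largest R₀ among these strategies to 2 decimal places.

Strategy 1: R₀ = 0.33×0 + 0.12×0 + 0.05×55 + 0.02×353 + 0.01×419 = 14.0000
Strategy 2: R₀ = 0.41×0 + 0.15×272 + 0.07×180 + 0.03×272 + 0.01×234 = 63.9000
Highest R₀: strategy 2 with 63.9000.

63.90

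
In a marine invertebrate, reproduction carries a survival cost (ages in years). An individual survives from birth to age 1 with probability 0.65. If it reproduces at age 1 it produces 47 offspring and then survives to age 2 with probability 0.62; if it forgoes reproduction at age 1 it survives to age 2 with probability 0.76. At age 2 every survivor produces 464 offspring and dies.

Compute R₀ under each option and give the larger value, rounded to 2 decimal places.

breed at age 1: R₀ = 0.65 × (47 + 0.62 × 464) = 0.65 × 334.6800 = 217.5420
delay to age 2: R₀ = 0.65 × (0.76 × 464) = 0.65 × 352.6400 = 229.2160
Higher: delay to age 2 (229.2160).

229.22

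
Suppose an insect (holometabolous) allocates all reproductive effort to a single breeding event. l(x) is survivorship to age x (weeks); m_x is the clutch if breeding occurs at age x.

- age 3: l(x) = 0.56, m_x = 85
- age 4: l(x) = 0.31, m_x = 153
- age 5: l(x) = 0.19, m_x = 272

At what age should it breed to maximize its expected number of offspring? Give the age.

5

Expected offspring if breeding at age x = l(x) × m_x:
  age 3: 0.56 × 85 = 47.600
  age 4: 0.31 × 153 = 47.430
  age 5: 0.19 × 272 = 51.680
Maximum at age 5 (51.680).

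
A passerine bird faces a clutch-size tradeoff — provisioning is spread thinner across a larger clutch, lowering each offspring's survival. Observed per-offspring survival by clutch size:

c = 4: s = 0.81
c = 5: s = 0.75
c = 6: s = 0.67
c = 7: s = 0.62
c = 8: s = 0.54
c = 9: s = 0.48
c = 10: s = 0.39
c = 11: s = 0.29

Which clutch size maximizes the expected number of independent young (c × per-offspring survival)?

7

Expected independent young = c × s(c):
  c=4: 4 × 0.81 = 3.240
  c=5: 5 × 0.75 = 3.750
  c=6: 6 × 0.67 = 4.020
  c=7: 7 × 0.62 = 4.340
  c=8: 8 × 0.54 = 4.320
  c=9: 9 × 0.48 = 4.320
  c=10: 10 × 0.39 = 3.900
  c=11: 11 × 0.29 = 3.190
Maximum at c = 7 (4.340 independent young).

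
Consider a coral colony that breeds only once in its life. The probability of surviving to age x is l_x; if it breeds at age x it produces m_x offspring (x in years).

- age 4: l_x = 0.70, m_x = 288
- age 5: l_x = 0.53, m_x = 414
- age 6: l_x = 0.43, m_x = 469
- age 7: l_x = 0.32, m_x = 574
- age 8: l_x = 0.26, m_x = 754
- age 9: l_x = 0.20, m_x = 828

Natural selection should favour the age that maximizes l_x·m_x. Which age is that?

5

Expected offspring if breeding at age x = l_x × m_x:
  age 4: 0.70 × 288 = 201.600
  age 5: 0.53 × 414 = 219.420
  age 6: 0.43 × 469 = 201.670
  age 7: 0.32 × 574 = 183.680
  age 8: 0.26 × 754 = 196.040
  age 9: 0.20 × 828 = 165.600
Maximum at age 5 (219.420).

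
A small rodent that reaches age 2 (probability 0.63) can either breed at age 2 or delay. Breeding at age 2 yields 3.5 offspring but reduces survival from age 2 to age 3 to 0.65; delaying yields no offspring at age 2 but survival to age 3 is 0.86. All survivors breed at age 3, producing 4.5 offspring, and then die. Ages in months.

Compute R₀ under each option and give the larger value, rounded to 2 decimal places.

breed at age 2: R₀ = 0.63 × (3.5 + 0.65 × 4.5) = 0.63 × 6.4250 = 4.0478
delay to age 3: R₀ = 0.63 × (0.86 × 4.5) = 0.63 × 3.8700 = 2.4381
Higher: breed at age 2 (4.0478).

4.05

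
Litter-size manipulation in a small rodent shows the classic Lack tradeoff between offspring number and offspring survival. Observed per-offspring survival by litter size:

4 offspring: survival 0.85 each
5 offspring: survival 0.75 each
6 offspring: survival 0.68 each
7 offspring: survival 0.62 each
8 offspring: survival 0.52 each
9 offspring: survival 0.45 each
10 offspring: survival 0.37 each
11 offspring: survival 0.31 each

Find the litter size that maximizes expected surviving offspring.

Expected surviving offspring = c × s(c):
  c=4: 4 × 0.85 = 3.400
  c=5: 5 × 0.75 = 3.750
  c=6: 6 × 0.68 = 4.080
  c=7: 7 × 0.62 = 4.340
  c=8: 8 × 0.52 = 4.160
  c=9: 9 × 0.45 = 4.050
  c=10: 10 × 0.37 = 3.700
  c=11: 11 × 0.31 = 3.410
Maximum at c = 7 (4.340 surviving offspring).

7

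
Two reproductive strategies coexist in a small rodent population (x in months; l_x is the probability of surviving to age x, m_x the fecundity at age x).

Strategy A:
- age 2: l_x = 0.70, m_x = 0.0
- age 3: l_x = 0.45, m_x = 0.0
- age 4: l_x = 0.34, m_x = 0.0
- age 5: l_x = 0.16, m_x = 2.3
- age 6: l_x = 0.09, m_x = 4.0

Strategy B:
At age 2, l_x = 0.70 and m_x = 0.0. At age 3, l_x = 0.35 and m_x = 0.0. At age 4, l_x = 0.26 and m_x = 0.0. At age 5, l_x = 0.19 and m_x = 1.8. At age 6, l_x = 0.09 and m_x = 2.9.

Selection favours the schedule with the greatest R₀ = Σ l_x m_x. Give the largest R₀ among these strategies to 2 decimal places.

Strategy A: R₀ = 0.70×0.0 + 0.45×0.0 + 0.34×0.0 + 0.16×2.3 + 0.09×4.0 = 0.7280
Strategy B: R₀ = 0.70×0.0 + 0.35×0.0 + 0.26×0.0 + 0.19×1.8 + 0.09×2.9 = 0.6030
Highest R₀: strategy A with 0.7280.

0.73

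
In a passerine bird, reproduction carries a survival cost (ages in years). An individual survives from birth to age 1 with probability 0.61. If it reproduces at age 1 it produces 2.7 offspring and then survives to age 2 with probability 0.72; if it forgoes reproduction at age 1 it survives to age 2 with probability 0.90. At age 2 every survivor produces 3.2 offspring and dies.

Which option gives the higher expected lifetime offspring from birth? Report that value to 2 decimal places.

breed at age 1: R₀ = 0.61 × (2.7 + 0.72 × 3.2) = 0.61 × 5.0040 = 3.0524
delay to age 2: R₀ = 0.61 × (0.90 × 3.2) = 0.61 × 2.8800 = 1.7568
Higher: breed at age 1 (3.0524).

3.05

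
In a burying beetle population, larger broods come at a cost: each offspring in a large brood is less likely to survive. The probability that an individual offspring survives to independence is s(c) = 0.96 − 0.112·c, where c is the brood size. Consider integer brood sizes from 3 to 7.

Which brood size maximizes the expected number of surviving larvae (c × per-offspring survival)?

Expected surviving larvae = c × s(c):
  c=3: 3 × 0.624 = 1.872
  c=4: 4 × 0.512 = 2.048
  c=5: 5 × 0.400 = 2.000
  c=6: 6 × 0.288 = 1.728
  c=7: 7 × 0.176 = 1.232
Maximum at c = 4 (2.048 surviving larvae).

4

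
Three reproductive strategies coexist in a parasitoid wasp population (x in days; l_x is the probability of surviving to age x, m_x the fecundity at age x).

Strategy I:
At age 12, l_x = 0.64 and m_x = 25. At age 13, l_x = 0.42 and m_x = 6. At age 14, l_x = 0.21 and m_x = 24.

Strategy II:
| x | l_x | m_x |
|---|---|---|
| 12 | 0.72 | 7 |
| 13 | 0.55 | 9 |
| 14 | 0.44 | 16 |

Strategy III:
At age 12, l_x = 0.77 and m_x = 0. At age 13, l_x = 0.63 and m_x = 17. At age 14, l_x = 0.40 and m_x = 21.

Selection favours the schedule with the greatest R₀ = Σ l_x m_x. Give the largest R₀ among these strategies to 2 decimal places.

Strategy I: R₀ = 0.64×25 + 0.42×6 + 0.21×24 = 23.5600
Strategy II: R₀ = 0.72×7 + 0.55×9 + 0.44×16 = 17.0300
Strategy III: R₀ = 0.77×0 + 0.63×17 + 0.40×21 = 19.1100
Highest R₀: strategy I with 23.5600.

23.56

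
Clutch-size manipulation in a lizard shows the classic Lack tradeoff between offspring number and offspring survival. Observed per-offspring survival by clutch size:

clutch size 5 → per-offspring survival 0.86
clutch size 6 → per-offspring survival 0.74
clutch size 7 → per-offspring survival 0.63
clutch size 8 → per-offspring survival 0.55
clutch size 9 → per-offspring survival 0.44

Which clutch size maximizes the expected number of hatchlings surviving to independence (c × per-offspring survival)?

Expected hatchlings surviving to independence = c × s(c):
  c=5: 5 × 0.86 = 4.300
  c=6: 6 × 0.74 = 4.440
  c=7: 7 × 0.63 = 4.410
  c=8: 8 × 0.55 = 4.400
  c=9: 9 × 0.44 = 3.960
Maximum at c = 6 (4.440 hatchlings surviving to independence).

6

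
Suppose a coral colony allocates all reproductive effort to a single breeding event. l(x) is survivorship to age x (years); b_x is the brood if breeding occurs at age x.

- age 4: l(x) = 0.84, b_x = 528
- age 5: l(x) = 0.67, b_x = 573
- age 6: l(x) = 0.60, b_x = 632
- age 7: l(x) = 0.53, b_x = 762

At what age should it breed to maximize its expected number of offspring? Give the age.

4

Expected offspring if breeding at age x = l(x) × b_x:
  age 4: 0.84 × 528 = 443.520
  age 5: 0.67 × 573 = 383.910
  age 6: 0.60 × 632 = 379.200
  age 7: 0.53 × 762 = 403.860
Maximum at age 4 (443.520).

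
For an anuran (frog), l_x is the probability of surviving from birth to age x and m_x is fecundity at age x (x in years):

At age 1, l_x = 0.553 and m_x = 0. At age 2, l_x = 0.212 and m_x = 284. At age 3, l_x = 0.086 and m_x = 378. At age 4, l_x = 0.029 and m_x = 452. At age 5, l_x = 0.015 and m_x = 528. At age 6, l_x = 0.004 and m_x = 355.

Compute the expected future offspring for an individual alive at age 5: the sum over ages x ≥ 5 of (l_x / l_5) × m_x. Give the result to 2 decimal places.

l_5 = 0.015. Conditional survival from age 5 to x is l_x / l_5.
  x=5: (0.015/0.015) × 528 = 528.0000
  x=6: (0.004/0.015) × 355 = 94.6667
Sum = 528.0000 + 94.6667 = 622.6667

622.67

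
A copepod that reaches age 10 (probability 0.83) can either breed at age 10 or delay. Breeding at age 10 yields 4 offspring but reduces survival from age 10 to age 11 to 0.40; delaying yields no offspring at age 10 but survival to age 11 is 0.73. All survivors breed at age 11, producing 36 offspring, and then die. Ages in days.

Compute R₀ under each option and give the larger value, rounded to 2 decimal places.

breed at age 10: R₀ = 0.83 × (4 + 0.40 × 36) = 0.83 × 18.4000 = 15.2720
delay to age 11: R₀ = 0.83 × (0.73 × 36) = 0.83 × 26.2800 = 21.8124
Higher: delay to age 11 (21.8124).

21.81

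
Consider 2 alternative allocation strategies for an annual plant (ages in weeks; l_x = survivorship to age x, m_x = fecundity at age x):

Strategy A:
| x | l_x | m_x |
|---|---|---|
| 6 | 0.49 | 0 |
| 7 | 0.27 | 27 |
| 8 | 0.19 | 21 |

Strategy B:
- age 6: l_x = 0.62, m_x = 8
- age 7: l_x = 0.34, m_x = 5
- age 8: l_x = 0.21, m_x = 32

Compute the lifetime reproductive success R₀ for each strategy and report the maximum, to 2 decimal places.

Strategy A: R₀ = 0.49×0 + 0.27×27 + 0.19×21 = 11.2800
Strategy B: R₀ = 0.62×8 + 0.34×5 + 0.21×32 = 13.3800
Highest R₀: strategy B with 13.3800.

13.38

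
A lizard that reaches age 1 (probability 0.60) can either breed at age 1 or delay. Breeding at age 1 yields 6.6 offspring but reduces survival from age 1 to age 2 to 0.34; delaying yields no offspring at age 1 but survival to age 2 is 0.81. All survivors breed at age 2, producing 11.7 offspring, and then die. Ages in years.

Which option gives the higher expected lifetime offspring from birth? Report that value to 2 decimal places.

6.35

breed at age 1: R₀ = 0.60 × (6.6 + 0.34 × 11.7) = 0.60 × 10.5780 = 6.3468
delay to age 2: R₀ = 0.60 × (0.81 × 11.7) = 0.60 × 9.4770 = 5.6862
Higher: breed at age 1 (6.3468).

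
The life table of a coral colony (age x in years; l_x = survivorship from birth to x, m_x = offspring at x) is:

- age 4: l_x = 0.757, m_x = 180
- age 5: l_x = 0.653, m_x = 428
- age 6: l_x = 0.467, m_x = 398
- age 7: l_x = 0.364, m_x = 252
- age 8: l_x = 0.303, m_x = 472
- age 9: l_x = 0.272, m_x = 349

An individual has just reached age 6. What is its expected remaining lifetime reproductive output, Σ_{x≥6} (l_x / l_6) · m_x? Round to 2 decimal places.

1103.94

l_6 = 0.467. Conditional survival from age 6 to x is l_x / l_6.
  x=6: (0.467/0.467) × 398 = 398.0000
  x=7: (0.364/0.467) × 252 = 196.4197
  x=8: (0.303/0.467) × 472 = 306.2441
  x=9: (0.272/0.467) × 349 = 203.2719
Sum = 398.0000 + 196.4197 + 306.2441 + 203.2719 = 1103.9358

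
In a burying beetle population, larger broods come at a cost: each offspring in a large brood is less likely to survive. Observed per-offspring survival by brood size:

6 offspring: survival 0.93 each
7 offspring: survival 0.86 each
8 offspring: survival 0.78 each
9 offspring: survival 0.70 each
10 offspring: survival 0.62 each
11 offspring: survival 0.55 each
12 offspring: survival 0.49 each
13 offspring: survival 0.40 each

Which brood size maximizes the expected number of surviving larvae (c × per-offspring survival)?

Expected surviving larvae = c × s(c):
  c=6: 6 × 0.93 = 5.580
  c=7: 7 × 0.86 = 6.020
  c=8: 8 × 0.78 = 6.240
  c=9: 9 × 0.70 = 6.300
  c=10: 10 × 0.62 = 6.200
  c=11: 11 × 0.55 = 6.050
  c=12: 12 × 0.49 = 5.880
  c=13: 13 × 0.40 = 5.200
Maximum at c = 9 (6.300 surviving larvae).

9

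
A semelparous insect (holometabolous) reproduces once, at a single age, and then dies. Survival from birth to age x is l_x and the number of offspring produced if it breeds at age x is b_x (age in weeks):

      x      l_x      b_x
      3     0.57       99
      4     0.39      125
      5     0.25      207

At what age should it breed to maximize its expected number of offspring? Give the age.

3

Expected offspring if breeding at age x = l_x × b_x:
  age 3: 0.57 × 99 = 56.430
  age 4: 0.39 × 125 = 48.750
  age 5: 0.25 × 207 = 51.750
Maximum at age 3 (56.430).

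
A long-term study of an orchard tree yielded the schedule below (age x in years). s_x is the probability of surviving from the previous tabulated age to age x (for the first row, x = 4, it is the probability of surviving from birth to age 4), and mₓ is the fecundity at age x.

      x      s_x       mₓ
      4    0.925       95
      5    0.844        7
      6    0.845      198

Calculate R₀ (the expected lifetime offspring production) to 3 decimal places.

Survivorship from birth: l_x = s_4·s_5·…·s_x.
  l_4 = 0.92500
  l_5 = 0.78070
  l_6 = 0.65969
R₀ = Σ l_x mₓ:
  age 4: 0.92500 × 95 = 87.8750
  age 5: 0.78070 × 7 = 5.4649
  age 6: 0.65969 × 198 = 130.6186
R₀ = 87.8750 + 5.4649 + 130.6186 = 223.9585

223.959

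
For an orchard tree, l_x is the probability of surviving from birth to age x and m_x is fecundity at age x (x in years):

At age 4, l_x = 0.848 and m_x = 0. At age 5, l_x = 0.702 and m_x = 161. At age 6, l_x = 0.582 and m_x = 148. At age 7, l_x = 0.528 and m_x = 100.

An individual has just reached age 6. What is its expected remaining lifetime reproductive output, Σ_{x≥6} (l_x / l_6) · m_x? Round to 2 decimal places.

238.72

l_6 = 0.582. Conditional survival from age 6 to x is l_x / l_6.
  x=6: (0.582/0.582) × 148 = 148.0000
  x=7: (0.528/0.582) × 100 = 90.7216
Sum = 148.0000 + 90.7216 = 238.7216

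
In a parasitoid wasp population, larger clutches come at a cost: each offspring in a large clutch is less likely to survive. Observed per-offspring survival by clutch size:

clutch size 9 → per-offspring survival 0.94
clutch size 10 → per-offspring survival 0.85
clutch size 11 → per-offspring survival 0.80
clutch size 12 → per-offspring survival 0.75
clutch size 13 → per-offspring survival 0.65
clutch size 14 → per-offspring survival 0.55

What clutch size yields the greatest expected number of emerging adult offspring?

Expected emerging adult offspring = c × s(c):
  c=9: 9 × 0.94 = 8.460
  c=10: 10 × 0.85 = 8.500
  c=11: 11 × 0.80 = 8.800
  c=12: 12 × 0.75 = 9.000
  c=13: 13 × 0.65 = 8.450
  c=14: 14 × 0.55 = 7.700
Maximum at c = 12 (9.000 emerging adult offspring).

12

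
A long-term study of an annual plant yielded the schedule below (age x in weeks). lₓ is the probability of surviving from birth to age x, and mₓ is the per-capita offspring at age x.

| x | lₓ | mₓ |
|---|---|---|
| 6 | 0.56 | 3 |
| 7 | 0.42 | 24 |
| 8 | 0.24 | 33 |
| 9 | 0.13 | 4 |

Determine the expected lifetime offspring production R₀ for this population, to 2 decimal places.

R₀ = Σ lₓ mₓ:
  age 6: 0.56 × 3 = 1.6800
  age 7: 0.42 × 24 = 10.0800
  age 8: 0.24 × 33 = 7.9200
  age 9: 0.13 × 4 = 0.5200
R₀ = 1.6800 + 10.0800 + 7.9200 + 0.5200 = 20.2000

20.20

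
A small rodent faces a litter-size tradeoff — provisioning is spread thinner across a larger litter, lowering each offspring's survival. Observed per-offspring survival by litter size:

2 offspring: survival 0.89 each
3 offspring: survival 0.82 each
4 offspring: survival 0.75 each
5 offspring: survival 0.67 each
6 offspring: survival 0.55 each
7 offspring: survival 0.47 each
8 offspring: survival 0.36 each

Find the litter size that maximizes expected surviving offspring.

5

Expected surviving offspring = c × s(c):
  c=2: 2 × 0.89 = 1.780
  c=3: 3 × 0.82 = 2.460
  c=4: 4 × 0.75 = 3.000
  c=5: 5 × 0.67 = 3.350
  c=6: 6 × 0.55 = 3.300
  c=7: 7 × 0.47 = 3.290
  c=8: 8 × 0.36 = 2.880
Maximum at c = 5 (3.350 surviving offspring).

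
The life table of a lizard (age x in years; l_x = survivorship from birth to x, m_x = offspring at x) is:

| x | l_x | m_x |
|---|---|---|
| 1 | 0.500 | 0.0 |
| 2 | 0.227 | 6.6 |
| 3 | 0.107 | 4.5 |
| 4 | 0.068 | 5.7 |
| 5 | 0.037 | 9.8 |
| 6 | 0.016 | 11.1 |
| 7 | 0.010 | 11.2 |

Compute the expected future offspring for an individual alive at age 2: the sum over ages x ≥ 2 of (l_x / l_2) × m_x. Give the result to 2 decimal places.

l_2 = 0.227. Conditional survival from age 2 to x is l_x / l_2.
  x=2: (0.227/0.227) × 6.6 = 6.6000
  x=3: (0.107/0.227) × 4.5 = 2.1211
  x=4: (0.068/0.227) × 5.7 = 1.7075
  x=5: (0.037/0.227) × 9.8 = 1.5974
  x=6: (0.016/0.227) × 11.1 = 0.7824
  x=7: (0.010/0.227) × 11.2 = 0.4934
Sum = 6.6000 + 2.1211 + 1.7075 + 1.5974 + 0.7824 + 0.4934 = 13.3018

13.30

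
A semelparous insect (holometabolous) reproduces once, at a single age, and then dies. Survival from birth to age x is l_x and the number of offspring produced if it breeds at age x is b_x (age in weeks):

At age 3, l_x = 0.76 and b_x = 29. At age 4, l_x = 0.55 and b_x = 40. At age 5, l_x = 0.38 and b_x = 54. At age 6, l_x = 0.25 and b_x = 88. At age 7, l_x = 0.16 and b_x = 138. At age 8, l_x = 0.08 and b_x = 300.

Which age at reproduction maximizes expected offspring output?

8

Expected offspring if breeding at age x = l_x × b_x:
  age 3: 0.76 × 29 = 22.040
  age 4: 0.55 × 40 = 22.000
  age 5: 0.38 × 54 = 20.520
  age 6: 0.25 × 88 = 22.000
  age 7: 0.16 × 138 = 22.080
  age 8: 0.08 × 300 = 24.000
Maximum at age 8 (24.000).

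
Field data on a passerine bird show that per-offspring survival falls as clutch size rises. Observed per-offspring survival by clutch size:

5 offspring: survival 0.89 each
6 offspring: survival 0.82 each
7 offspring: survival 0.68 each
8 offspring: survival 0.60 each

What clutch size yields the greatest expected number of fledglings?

6

Expected fledglings = c × s(c):
  c=5: 5 × 0.89 = 4.450
  c=6: 6 × 0.82 = 4.920
  c=7: 7 × 0.68 = 4.760
  c=8: 8 × 0.60 = 4.800
Maximum at c = 6 (4.920 fledglings).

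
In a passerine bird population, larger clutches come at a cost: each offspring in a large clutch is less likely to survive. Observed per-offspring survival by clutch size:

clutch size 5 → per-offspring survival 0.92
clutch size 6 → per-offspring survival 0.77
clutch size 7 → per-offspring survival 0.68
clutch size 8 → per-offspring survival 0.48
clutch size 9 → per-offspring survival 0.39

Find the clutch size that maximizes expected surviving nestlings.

Expected surviving nestlings = c × s(c):
  c=5: 5 × 0.92 = 4.600
  c=6: 6 × 0.77 = 4.620
  c=7: 7 × 0.68 = 4.760
  c=8: 8 × 0.48 = 3.840
  c=9: 9 × 0.39 = 3.510
Maximum at c = 7 (4.760 surviving nestlings).

7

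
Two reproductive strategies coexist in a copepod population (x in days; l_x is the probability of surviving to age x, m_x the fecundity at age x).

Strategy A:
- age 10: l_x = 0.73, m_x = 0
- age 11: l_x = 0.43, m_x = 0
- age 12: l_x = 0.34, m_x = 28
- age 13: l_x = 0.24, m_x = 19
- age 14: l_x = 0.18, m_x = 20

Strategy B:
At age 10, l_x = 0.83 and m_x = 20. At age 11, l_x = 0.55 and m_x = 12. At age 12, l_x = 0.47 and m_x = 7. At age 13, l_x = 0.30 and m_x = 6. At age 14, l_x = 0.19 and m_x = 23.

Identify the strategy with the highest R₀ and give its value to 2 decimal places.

Strategy A: R₀ = 0.73×0 + 0.43×0 + 0.34×28 + 0.24×19 + 0.18×20 = 17.6800
Strategy B: R₀ = 0.83×20 + 0.55×12 + 0.47×7 + 0.30×6 + 0.19×23 = 32.6600
Highest R₀: strategy B with 32.6600.

32.66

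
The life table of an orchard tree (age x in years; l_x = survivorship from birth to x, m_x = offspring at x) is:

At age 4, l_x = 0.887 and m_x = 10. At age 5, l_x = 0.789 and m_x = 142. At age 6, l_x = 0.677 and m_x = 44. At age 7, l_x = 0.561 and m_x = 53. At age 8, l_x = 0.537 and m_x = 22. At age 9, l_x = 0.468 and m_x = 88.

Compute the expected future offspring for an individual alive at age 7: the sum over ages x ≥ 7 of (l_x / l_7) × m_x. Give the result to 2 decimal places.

l_7 = 0.561. Conditional survival from age 7 to x is l_x / l_7.
  x=7: (0.561/0.561) × 53 = 53.0000
  x=8: (0.537/0.561) × 22 = 21.0588
  x=9: (0.468/0.561) × 88 = 73.4118
Sum = 53.0000 + 21.0588 + 73.4118 = 147.4706

147.47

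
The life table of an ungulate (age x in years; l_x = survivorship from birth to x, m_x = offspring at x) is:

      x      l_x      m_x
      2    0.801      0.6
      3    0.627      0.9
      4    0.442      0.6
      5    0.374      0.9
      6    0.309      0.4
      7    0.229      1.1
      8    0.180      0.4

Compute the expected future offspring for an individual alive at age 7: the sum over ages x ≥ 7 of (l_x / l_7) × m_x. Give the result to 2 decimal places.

1.41

l_7 = 0.229. Conditional survival from age 7 to x is l_x / l_7.
  x=7: (0.229/0.229) × 1.1 = 1.1000
  x=8: (0.180/0.229) × 0.4 = 0.3144
Sum = 1.1000 + 0.3144 = 1.4144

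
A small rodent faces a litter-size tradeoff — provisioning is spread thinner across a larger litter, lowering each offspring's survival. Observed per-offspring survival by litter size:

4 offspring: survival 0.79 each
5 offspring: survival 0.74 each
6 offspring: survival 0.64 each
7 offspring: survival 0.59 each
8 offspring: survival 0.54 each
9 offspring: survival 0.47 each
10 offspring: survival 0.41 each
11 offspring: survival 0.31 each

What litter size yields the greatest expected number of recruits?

Expected recruits = c × s(c):
  c=4: 4 × 0.79 = 3.160
  c=5: 5 × 0.74 = 3.700
  c=6: 6 × 0.64 = 3.840
  c=7: 7 × 0.59 = 4.130
  c=8: 8 × 0.54 = 4.320
  c=9: 9 × 0.47 = 4.230
  c=10: 10 × 0.41 = 4.100
  c=11: 11 × 0.31 = 3.410
Maximum at c = 8 (4.320 recruits).

8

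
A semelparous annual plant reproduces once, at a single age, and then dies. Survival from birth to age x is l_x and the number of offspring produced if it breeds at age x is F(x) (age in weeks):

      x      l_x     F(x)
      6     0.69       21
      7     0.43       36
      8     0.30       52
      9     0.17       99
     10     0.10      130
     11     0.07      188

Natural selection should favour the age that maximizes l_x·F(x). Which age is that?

9

Expected offspring if breeding at age x = l_x × F(x):
  age 6: 0.69 × 21 = 14.490
  age 7: 0.43 × 36 = 15.480
  age 8: 0.30 × 52 = 15.600
  age 9: 0.17 × 99 = 16.830
  age 10: 0.10 × 130 = 13.000
  age 11: 0.07 × 188 = 13.160
Maximum at age 9 (16.830).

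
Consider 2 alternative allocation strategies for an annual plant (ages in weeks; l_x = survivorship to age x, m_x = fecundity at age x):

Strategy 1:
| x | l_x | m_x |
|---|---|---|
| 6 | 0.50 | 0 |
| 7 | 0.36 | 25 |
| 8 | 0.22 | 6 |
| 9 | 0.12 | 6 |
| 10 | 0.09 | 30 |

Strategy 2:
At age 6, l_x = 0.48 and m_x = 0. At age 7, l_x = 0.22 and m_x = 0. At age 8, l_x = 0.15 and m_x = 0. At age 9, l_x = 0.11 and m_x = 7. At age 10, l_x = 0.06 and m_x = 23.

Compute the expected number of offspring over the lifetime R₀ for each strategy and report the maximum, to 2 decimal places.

13.74

Strategy 1: R₀ = 0.50×0 + 0.36×25 + 0.22×6 + 0.12×6 + 0.09×30 = 13.7400
Strategy 2: R₀ = 0.48×0 + 0.22×0 + 0.15×0 + 0.11×7 + 0.06×23 = 2.1500
Highest R₀: strategy 1 with 13.7400.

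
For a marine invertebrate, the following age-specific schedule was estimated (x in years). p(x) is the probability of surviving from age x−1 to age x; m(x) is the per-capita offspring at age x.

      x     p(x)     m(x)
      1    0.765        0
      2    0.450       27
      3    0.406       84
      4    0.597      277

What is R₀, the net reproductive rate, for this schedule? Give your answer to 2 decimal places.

Survivorship from birth: l_x = p_1·p_2·…·p_x.
  l_1 = 0.76500
  l_2 = 0.34425
  l_3 = 0.13977
  l_4 = 0.08344
R₀ = Σ l_x m(x):
  age 1: 0.76500 × 0 = 0.0000
  age 2: 0.34425 × 27 = 9.2948
  age 3: 0.13977 × 84 = 11.7407
  age 4: 0.08344 × 277 = 23.1129
R₀ = 0.0000 + 9.2948 + 11.7407 + 23.1129 = 44.1483

44.15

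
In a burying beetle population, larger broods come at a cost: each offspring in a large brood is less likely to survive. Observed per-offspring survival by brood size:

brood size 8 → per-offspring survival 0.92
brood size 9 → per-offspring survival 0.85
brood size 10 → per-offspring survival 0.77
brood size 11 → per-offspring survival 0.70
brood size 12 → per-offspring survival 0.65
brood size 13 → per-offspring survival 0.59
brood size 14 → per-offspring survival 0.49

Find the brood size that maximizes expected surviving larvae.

Expected surviving larvae = c × s(c):
  c=8: 8 × 0.92 = 7.360
  c=9: 9 × 0.85 = 7.650
  c=10: 10 × 0.77 = 7.700
  c=11: 11 × 0.70 = 7.700
  c=12: 12 × 0.65 = 7.800
  c=13: 13 × 0.59 = 7.670
  c=14: 14 × 0.49 = 6.860
Maximum at c = 12 (7.800 surviving larvae).

12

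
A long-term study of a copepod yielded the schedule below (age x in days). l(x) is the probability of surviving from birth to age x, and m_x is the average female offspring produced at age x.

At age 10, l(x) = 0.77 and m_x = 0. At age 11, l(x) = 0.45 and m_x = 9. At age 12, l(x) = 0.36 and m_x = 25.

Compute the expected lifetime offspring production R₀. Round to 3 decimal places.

R₀ = Σ l(x) m_x:
  age 10: 0.77 × 0 = 0.0000
  age 11: 0.45 × 9 = 4.0500
  age 12: 0.36 × 25 = 9.0000
R₀ = 0.0000 + 4.0500 + 9.0000 = 13.0500

13.050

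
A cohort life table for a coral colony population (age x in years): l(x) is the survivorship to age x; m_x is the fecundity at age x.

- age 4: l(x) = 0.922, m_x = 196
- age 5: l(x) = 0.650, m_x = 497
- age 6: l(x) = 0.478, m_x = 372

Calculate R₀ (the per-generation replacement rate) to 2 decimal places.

R₀ = Σ l(x) m_x:
  age 4: 0.922 × 196 = 180.7120
  age 5: 0.650 × 497 = 323.0500
  age 6: 0.478 × 372 = 177.8160
R₀ = 180.7120 + 323.0500 + 177.8160 = 681.5780

681.58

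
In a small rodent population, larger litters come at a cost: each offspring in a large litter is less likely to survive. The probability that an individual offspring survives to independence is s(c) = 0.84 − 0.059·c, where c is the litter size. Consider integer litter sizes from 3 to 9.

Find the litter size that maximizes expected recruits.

7

Expected recruits = c × s(c):
  c=3: 3 × 0.663 = 1.989
  c=4: 4 × 0.604 = 2.416
  c=5: 5 × 0.545 = 2.725
  c=6: 6 × 0.486 = 2.916
  c=7: 7 × 0.427 = 2.989
  c=8: 8 × 0.368 = 2.944
  c=9: 9 × 0.309 = 2.781
Maximum at c = 7 (2.989 recruits).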